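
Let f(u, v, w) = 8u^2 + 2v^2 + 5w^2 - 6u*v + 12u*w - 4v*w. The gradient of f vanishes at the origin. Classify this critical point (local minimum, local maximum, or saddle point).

The Hessian at the origin is H = [[16, -6, 12], [-6, 4, -4], [12, -4, 10]].
Symmetric row and column elimination reduces H to a congruent diagonal form with pivots 16, 7/4, 6/7.
That gives 3 positive pivots.
H is positive definite, so the origin is a strict local minimum.

local minimum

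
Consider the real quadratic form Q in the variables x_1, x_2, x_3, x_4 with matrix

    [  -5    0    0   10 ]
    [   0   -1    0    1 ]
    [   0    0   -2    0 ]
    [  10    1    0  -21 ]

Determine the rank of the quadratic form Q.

Congruent diagonalization of A (simultaneous row and column reduction) yields pivots -5, -1, -2, 0.
That gives 3 negative, 1 zero pivots.
The rank is the number of nonzero pivots: 3.

3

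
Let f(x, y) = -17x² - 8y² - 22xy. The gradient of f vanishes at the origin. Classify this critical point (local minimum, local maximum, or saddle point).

The Hessian at the origin is H = [[-34, -22], [-22, -16]].
det H = -34·-16 − (-22)² = 60 > 0 and H[1,1] = -34 < 0, so H is negative definite.
Therefore the origin is a local maximum.

local maximum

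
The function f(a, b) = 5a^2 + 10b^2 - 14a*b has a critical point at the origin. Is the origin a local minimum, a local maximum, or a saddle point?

The Hessian at the origin is H = [[10, -14], [-14, 20]].
det H = 10·20 − (-14)² = 4 > 0 and H[1,1] = 10 > 0, so H is positive definite.
Therefore the origin is a local minimum.

local minimum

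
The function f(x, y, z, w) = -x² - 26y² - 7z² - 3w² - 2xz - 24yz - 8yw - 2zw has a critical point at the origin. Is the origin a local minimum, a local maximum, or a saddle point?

The Hessian at the origin is H = [[-2, 0, -2, 0], [0, -52, -24, -8], [-2, -24, -14, -2], [0, -8, -2, -6]].
Applying the same elementary operations to the rows and columns of H produces a congruent diagonal matrix with entries -2, -52, -12/13, -5/3.
Counting signs: 4 negative.
H is negative definite, so the origin is a strict local maximum.

local maximum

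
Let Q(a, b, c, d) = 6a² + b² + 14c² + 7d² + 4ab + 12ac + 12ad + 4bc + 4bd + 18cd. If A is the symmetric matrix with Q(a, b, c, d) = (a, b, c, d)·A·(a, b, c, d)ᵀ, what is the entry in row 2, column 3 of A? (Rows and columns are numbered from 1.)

2

The coefficient of b·c in Q is 4. For a symmetric A this equals A[2,3] + A[3,2] = 2·A[2,3].
So A[2,3] = 4/2 = 2.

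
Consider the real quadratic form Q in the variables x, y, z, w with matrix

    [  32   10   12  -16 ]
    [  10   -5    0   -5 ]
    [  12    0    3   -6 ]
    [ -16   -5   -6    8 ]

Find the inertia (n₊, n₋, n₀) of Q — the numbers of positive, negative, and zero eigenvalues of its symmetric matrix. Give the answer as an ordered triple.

Row-reducing A symmetrically gives the diagonal entries 32, -65/8, 3/13, 0.
So there are 2 positive, 1 negative, 1 zero pivots.

(2, 1, 1)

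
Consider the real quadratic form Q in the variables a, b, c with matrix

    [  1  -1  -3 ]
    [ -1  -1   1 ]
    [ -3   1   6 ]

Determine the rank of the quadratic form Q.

Applying the same elementary operations to the rows and columns of A produces a congruent diagonal matrix with entries 1, -2, -1.
Counting signs: 1 positive, 2 negative.
The rank is the number of nonzero pivots: 3.

3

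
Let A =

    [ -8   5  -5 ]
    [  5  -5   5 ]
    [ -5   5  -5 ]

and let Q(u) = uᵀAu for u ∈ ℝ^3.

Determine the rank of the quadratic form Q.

Congruent diagonalization of A (simultaneous row and column reduction) yields pivots -8, -15/8, 0.
So there are 2 negative, 1 zero pivots.
The rank is the number of nonzero pivots: 2.

2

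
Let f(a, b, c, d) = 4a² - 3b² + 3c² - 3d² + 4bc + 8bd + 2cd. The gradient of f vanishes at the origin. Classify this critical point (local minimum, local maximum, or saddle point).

saddle point

The Hessian at the origin is H = [[8, 0, 0, 0], [0, -6, 4, 8], [0, 4, 6, 2], [0, 8, 2, -6]].
Row-reducing H symmetrically gives the diagonal entries 8, -6, 26/3, -20/13.
That gives 2 positive, 2 negative pivots.
H is indefinite, so the origin is a saddle point.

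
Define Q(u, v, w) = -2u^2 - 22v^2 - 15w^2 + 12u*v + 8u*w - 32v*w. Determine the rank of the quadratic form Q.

3

The symmetric matrix is A = [[-2, 6, 4], [6, -22, -16], [4, -16, -15]].
Applying the same elementary operations to the rows and columns of A produces a congruent diagonal matrix with entries -2, -4, -3.
Counting signs: 3 negative.
The rank is the number of nonzero pivots: 3.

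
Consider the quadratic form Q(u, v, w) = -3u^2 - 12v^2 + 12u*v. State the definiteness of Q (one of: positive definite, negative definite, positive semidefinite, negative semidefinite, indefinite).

negative semidefinite

The associated matrix is A = [[-3, 6, 0], [6, -12, 0], [0, 0, 0]].
Congruent diagonalization of A (simultaneous row and column reduction) yields pivots -3, 0, 0.
So there are 1 negative, 2 zero pivots.
Hence Q is negative semidefinite.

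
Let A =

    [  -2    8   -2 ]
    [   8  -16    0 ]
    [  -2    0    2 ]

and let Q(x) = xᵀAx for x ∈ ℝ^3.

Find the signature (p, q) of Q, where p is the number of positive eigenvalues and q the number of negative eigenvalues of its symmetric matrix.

(1, 1)

Row-reducing A symmetrically gives the diagonal entries -2, 16, 0.
So there are 1 positive, 1 negative, 1 zero pivots.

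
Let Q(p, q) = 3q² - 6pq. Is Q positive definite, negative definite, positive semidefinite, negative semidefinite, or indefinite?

indefinite

The symmetric matrix of Q is [[0, -3], [-3, 3]].
For the 2×2 matrix [[0, -3], [-3, 3]]: det = 0·3 − (-3)² = -9, trace = 3.
det < 0 so the eigenvalues have opposite signs; the form is indefinite.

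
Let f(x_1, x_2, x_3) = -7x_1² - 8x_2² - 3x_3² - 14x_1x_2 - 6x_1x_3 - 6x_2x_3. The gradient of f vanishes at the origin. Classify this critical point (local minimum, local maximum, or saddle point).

The Hessian at the origin is H = [[-14, -14, -6], [-14, -16, -6], [-6, -6, -6]].
Symmetric row and column elimination reduces H to a congruent diagonal form with pivots -14, -2, -24/7.
That gives 3 negative pivots.
H is negative definite, so the origin is a strict local maximum.

local maximum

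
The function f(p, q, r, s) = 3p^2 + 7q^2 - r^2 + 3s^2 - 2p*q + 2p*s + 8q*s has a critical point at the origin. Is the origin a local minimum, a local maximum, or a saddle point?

The Hessian at the origin is H = [[6, -2, 0, 2], [-2, 14, 0, 8], [0, 0, -2, 0], [2, 8, 0, 6]].
Row-reducing H symmetrically gives the diagonal entries 6, 40/3, -2, -3/10.
Counting signs: 2 positive, 2 negative.
H is indefinite, so the origin is a saddle point.

saddle point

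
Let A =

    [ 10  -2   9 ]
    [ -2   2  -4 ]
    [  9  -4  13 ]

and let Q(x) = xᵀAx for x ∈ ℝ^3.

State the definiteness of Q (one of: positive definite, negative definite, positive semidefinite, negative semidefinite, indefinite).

positive definite

Leading principal minors: Δ_1 = 10, Δ_2 = 16, Δ_3 = 30.
All leading principal minors are positive, so by Sylvester's criterion Q is positive definite.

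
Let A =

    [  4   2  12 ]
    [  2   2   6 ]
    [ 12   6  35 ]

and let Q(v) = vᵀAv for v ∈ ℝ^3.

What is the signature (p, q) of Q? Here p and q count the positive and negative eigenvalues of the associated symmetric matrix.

Row-reducing A symmetrically gives the diagonal entries 4, 1, -1.
Counting signs: 2 positive, 1 negative.

(2, 1)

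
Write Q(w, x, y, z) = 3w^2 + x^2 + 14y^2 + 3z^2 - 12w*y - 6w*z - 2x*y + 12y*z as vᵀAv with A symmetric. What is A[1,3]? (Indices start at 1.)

-6

The coefficient of w·y in Q is -12. For a symmetric A this equals A[1,3] + A[3,1] = 2·A[1,3].
So A[1,3] = -12/2 = -6.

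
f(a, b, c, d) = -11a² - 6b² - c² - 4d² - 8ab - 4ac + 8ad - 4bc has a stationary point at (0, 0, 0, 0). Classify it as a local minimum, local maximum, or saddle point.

The Hessian at the origin is H = [[-22, -8, -4, 8], [-8, -12, -4, 0], [-4, -4, -2, 0], [8, 0, 0, -8]].
Congruent diagonalization of H (simultaneous row and column reduction) yields pivots -22, -100/11, -14/25, -24/7.
That gives 4 negative pivots.
H is negative definite, so the origin is a strict local maximum.

local maximum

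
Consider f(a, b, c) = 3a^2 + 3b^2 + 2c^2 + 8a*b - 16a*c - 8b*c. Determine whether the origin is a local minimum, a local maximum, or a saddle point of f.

saddle point

The Hessian at the origin is H = [[6, 8, -16], [8, 6, -8], [-16, -8, 4]].
Congruent diagonalization of H (simultaneous row and column reduction) yields pivots 6, -14/3, -4/7.
That gives 1 positive, 2 negative pivots.
H is indefinite, so the origin is a saddle point.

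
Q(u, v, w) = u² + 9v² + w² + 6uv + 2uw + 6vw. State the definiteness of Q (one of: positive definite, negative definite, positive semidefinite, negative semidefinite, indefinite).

Write A = [[1, 3, 1], [3, 9, 3], [1, 3, 1]].
Congruent diagonalization of A (simultaneous row and column reduction) yields pivots 1, 0, 0.
That gives 1 positive, 2 zero pivots.
Hence Q is positive semidefinite.

positive semidefinite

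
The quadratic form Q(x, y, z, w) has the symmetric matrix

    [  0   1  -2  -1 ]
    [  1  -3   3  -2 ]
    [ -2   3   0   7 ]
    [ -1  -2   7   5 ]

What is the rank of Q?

3

Row reduction of A gives 3 nonzero rows, so rank A = 3.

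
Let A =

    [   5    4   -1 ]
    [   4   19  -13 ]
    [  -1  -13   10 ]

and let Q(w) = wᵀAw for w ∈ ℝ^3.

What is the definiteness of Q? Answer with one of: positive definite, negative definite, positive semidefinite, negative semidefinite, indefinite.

Leading principal minors: Δ_1 = 5, Δ_2 = 79, Δ_3 = 30.
All leading principal minors are positive, so by Sylvester's criterion Q is positive definite.

positive definite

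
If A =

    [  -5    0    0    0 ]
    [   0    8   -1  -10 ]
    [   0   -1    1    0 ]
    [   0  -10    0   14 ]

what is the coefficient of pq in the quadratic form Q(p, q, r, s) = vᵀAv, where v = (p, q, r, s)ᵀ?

The coefficient of pq is A[1,2] + A[2,1] = 2·0 = 0.

0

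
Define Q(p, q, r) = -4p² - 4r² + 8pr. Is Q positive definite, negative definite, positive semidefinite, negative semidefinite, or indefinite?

The symmetric matrix is A = [[-4, 0, 4], [0, 0, 0], [4, 0, -4]].
Row-reducing A symmetrically gives the diagonal entries -4, 0, 0.
That gives 1 negative, 2 zero pivots.
Hence Q is negative semidefinite.

negative semidefinite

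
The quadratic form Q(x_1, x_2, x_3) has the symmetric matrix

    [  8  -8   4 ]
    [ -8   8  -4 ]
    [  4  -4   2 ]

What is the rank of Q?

1

Row-reducing A symmetrically gives the diagonal entries 8, 0, 0.
So there are 1 positive, 2 zero pivots.
The rank is the number of nonzero pivots: 1.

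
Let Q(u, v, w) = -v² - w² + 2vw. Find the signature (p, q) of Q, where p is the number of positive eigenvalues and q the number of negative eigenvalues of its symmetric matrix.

(0, 1)

The associated matrix is A = [[0, 0, 0], [0, -1, 1], [0, 1, -1]].
Symmetric row and column elimination reduces A to a congruent diagonal form with pivots 0, -1, 0.
That gives 1 negative, 2 zero pivots.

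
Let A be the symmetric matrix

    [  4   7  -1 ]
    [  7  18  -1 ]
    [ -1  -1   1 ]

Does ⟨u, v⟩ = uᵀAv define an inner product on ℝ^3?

Leading principal minors: Δ_1 = 4, Δ_2 = 23, Δ_3 = 15.
All leading principal minors are positive, so by Sylvester's criterion Q is positive definite.
⟨·,·⟩ is an inner product exactly when A is positive definite.

yes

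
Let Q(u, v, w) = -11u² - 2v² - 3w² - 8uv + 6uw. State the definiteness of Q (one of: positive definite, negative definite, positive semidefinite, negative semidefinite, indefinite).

The associated matrix is A = [[-11, -4, 3], [-4, -2, 0], [3, 0, -3]].
Row-reducing A symmetrically gives the diagonal entries -11, -6/11, 0.
That gives 2 negative, 1 zero pivots.
Hence Q is negative semidefinite.

negative semidefinite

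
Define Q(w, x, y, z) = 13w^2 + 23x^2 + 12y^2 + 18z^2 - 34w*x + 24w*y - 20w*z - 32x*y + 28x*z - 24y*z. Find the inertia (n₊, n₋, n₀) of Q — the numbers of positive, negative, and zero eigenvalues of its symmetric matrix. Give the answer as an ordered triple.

(4, 0, 0)

The associated matrix is A = [[13, -17, 12, -10], [-17, 23, -16, 14], [12, -16, 12, -12], [-10, 14, -12, 18]].
Congruent diagonalization of A (simultaneous row and column reduction) yields pivots 13, 10/13, 4/5, 2.
That gives 4 positive pivots.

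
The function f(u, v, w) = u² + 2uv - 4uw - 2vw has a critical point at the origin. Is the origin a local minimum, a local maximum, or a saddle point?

The Hessian at the origin is H = [[2, 2, -4], [2, 0, -2], [-4, -2, 0]].
Symmetric row and column elimination reduces H to a congruent diagonal form with pivots 2, -2, -6.
Counting signs: 1 positive, 2 negative.
H is indefinite, so the origin is a saddle point.

saddle point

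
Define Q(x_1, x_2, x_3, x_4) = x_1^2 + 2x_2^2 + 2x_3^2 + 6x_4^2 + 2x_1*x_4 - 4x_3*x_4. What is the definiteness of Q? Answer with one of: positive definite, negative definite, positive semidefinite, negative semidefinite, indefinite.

positive definite

The associated matrix is A = [[1, 0, 0, 1], [0, 2, 0, 0], [0, 0, 2, -2], [1, 0, -2, 6]].
Congruent diagonalization of A (simultaneous row and column reduction) yields pivots 1, 2, 2, 3.
Counting signs: 4 positive.
Hence Q is positive definite.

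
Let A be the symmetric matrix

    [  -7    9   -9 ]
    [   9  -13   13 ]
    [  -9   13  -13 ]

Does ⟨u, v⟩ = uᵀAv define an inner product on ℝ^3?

no

Applying the same elementary operations to the rows and columns of A produces a congruent diagonal matrix with entries -7, -10/7, 0.
Counting signs: 2 negative, 1 zero.
Hence Q is negative semidefinite.
⟨·,·⟩ is an inner product exactly when A is positive definite.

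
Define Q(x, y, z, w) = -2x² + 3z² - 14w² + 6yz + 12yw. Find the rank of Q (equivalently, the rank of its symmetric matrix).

4

The symmetric matrix is A = [[-2, 0, 0, 0], [0, 0, 3, 6], [0, 3, 3, 0], [0, 6, 0, -14]].
Row reduction of A gives 4 nonzero rows, so rank A = 4.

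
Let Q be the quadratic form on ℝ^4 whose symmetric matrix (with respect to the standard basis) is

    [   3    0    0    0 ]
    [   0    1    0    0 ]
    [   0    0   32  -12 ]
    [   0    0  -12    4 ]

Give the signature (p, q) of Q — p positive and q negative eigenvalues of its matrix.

Applying the same elementary operations to the rows and columns of A produces a congruent diagonal matrix with entries 3, 1, 32, -1/2.
That gives 3 positive, 1 negative pivots.

(3, 1)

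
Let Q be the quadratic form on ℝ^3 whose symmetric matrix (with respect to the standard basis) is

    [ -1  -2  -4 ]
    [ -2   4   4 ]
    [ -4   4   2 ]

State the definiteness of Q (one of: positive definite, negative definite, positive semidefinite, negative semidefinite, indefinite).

indefinite

Applying the same elementary operations to the rows and columns of A produces a congruent diagonal matrix with entries -1, 8, 0.
So there are 1 positive, 1 negative, 1 zero pivots.
Hence Q is indefinite.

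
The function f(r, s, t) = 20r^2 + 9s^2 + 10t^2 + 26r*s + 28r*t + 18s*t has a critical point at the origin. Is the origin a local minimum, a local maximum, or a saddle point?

local minimum

The Hessian at the origin is H = [[40, 26, 28], [26, 18, 18], [28, 18, 20]].
Applying the same elementary operations to the rows and columns of H produces a congruent diagonal matrix with entries 40, 11/10, 4/11.
Counting signs: 3 positive.
H is positive definite, so the origin is a strict local minimum.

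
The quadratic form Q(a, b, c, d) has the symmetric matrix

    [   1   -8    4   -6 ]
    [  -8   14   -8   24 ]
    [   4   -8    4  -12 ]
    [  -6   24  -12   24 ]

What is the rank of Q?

3

Symmetric row and column elimination reduces A to a congruent diagonal form with pivots 1, -50, -12/25, 0.
So there are 1 positive, 2 negative, 1 zero pivots.
The rank is the number of nonzero pivots: 3.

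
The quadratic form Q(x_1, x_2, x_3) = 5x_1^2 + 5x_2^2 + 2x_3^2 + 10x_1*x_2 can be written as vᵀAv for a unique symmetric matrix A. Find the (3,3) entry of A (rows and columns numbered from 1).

2

The coefficient of x_3^2 in Q is 2, and that is exactly A[3,3].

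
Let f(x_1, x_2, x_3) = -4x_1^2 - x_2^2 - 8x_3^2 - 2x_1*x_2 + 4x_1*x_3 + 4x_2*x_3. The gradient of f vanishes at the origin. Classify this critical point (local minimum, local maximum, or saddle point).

local maximum

The Hessian at the origin is H = [[-8, -2, 4], [-2, -2, 4], [4, 4, -16]].
Applying the same elementary operations to the rows and columns of H produces a congruent diagonal matrix with entries -8, -3/2, -8.
Counting signs: 3 negative.
H is negative definite, so the origin is a strict local maximum.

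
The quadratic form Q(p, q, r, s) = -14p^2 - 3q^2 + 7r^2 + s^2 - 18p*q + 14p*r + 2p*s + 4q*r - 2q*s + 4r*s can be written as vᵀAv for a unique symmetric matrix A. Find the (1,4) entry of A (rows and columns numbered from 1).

1

The coefficient of p·s in Q is 2. For a symmetric A this equals A[1,4] + A[4,1] = 2·A[1,4].
So A[1,4] = 2/2 = 1.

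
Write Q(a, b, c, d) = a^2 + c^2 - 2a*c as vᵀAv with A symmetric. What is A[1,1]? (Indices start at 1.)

The coefficient of a^2 in Q is 1, and that is exactly A[1,1].

1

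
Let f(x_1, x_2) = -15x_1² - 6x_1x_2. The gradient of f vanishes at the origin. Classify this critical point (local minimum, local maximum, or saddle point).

saddle point

The Hessian at the origin is H = [[-30, -6], [-6, 0]].
det H = -30·0 − (-6)² = -36 < 0, so H is indefinite.
Therefore the origin is a saddle point.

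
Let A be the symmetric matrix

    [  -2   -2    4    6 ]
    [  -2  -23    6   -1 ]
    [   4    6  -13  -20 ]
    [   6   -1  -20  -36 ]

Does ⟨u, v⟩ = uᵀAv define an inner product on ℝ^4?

Congruent diagonalization of A (simultaneous row and column reduction) yields pivots -2, -21, -101/21, -5/101.
So there are 4 negative pivots.
Hence Q is negative definite.
⟨·,·⟩ is an inner product exactly when A is positive definite.

no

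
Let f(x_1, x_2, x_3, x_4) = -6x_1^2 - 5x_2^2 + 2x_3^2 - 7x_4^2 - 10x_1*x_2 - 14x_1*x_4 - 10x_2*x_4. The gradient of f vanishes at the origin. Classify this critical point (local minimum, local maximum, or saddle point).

The Hessian at the origin is H = [[-12, -10, 0, -14], [-10, -10, 0, -10], [0, 0, 4, 0], [-14, -10, 0, -14]].
Symmetric row and column elimination reduces H to a congruent diagonal form with pivots -12, -5/3, 4, 4.
So there are 2 positive, 2 negative pivots.
H is indefinite, so the origin is a saddle point.

saddle point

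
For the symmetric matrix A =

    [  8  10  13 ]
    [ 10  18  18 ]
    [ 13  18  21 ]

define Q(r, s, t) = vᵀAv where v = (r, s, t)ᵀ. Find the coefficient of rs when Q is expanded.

20

The coefficient of rs is A[1,2] + A[2,1] = 2·10 = 20.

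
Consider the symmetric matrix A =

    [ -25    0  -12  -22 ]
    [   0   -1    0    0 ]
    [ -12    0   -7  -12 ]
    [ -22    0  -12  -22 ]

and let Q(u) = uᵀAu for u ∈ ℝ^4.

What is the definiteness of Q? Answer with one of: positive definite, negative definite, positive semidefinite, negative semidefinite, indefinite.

negative definite

Leading principal minors: Δ_1 = -25, Δ_2 = 25, Δ_3 = -31, Δ_4 = 30.
The signs alternate starting with Δ_1 < 0, so by Sylvester's criterion Q is negative definite.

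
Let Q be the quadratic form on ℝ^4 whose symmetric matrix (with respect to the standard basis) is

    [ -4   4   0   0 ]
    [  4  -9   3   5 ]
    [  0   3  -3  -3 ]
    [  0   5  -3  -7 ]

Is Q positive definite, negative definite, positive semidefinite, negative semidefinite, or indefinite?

negative definite

Leading principal minors: Δ_1 = -4, Δ_2 = 20, Δ_3 = -24, Δ_4 = 48.
The signs alternate starting with Δ_1 < 0, so by Sylvester's criterion Q is negative definite.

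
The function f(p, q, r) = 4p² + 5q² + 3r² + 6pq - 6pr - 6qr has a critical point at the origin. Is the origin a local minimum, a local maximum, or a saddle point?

The Hessian at the origin is H = [[8, 6, -6], [6, 10, -6], [-6, -6, 6]].
Row-reducing H symmetrically gives the diagonal entries 8, 11/2, 12/11.
So there are 3 positive pivots.
H is positive definite, so the origin is a strict local minimum.

local minimum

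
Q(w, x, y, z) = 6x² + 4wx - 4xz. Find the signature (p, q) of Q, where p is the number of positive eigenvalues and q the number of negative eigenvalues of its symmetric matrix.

The symmetric matrix is A = [[0, 2, 0, 0], [2, 6, 0, -2], [0, 0, 0, 0], [0, -2, 0, 0]].
By Sylvester's law of inertia any congruent diagonalization of A has 1 positive, 1 negative and 2 zero entries.

(1, 1)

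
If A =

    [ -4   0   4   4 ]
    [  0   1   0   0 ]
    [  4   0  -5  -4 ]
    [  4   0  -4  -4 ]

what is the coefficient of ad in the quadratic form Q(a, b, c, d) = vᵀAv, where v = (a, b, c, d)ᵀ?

The coefficient of ad is A[1,4] + A[4,1] = 2·4 = 8.

8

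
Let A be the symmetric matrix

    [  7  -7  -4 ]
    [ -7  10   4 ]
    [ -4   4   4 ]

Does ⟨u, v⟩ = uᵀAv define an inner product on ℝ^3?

Leading principal minors: Δ_1 = 7, Δ_2 = 21, Δ_3 = 36.
All leading principal minors are positive, so by Sylvester's criterion Q is positive definite.
⟨·,·⟩ is an inner product exactly when A is positive definite.

yes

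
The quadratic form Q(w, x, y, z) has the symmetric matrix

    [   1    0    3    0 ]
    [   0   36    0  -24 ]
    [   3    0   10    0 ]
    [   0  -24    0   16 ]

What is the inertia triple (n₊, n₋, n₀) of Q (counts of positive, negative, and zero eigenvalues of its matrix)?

Row-reducing A symmetrically gives the diagonal entries 1, 36, 1, 0.
That gives 3 positive, 1 zero pivots.

(3, 0, 1)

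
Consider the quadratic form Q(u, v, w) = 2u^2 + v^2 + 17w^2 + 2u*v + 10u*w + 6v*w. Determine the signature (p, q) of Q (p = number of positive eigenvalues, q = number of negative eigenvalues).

(3, 0)

The symmetric matrix is A = [[2, 1, 5], [1, 1, 3], [5, 3, 17]].
Symmetric row and column elimination reduces A to a congruent diagonal form with pivots 2, 1/2, 4.
So there are 3 positive pivots.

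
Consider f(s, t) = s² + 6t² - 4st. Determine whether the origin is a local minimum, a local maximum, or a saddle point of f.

local minimum

The Hessian at the origin is H = [[2, -4], [-4, 12]].
det H = 2·12 − (-4)² = 8 > 0 and H[1,1] = 2 > 0, so H is positive definite.
Therefore the origin is a local minimum.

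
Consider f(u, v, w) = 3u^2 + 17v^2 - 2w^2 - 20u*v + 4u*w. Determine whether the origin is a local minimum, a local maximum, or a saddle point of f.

The Hessian at the origin is H = [[6, -20, 4], [-20, 34, 0], [4, 0, -4]].
An LDLᵀ factorisation of H has diagonal entries 6, -98/3, -60/49.
That gives 1 positive, 2 negative pivots.
H is indefinite, so the origin is a saddle point.

saddle point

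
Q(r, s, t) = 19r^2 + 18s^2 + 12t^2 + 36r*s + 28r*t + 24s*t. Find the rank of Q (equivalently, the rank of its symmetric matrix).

The symmetric matrix is A = [[19, 18, 14], [18, 18, 12], [14, 12, 12]].
Applying the same elementary operations to the rows and columns of A produces a congruent diagonal matrix with entries 19, 18/19, 0.
That gives 2 positive, 1 zero pivots.
The rank is the number of nonzero pivots: 2.

2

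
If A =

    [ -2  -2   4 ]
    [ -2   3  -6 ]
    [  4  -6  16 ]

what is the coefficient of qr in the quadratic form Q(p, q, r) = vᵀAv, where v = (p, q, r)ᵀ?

The coefficient of qr is A[2,3] + A[3,2] = 2·(-6) = -12.

-12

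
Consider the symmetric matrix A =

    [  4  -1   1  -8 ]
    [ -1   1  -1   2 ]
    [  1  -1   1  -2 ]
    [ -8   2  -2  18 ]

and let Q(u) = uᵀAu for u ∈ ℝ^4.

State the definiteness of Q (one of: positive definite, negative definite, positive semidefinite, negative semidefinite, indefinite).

Applying the same elementary operations to the rows and columns of A produces a congruent diagonal matrix with entries 4, 3/4, 0, 2.
So there are 3 positive, 1 zero pivots.
Hence Q is positive semidefinite.

positive semidefinite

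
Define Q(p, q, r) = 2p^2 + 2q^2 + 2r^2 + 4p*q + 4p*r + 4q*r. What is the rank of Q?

1

The symmetric matrix is A = [[2, 2, 2], [2, 2, 2], [2, 2, 2]].
Row-reducing A symmetrically gives the diagonal entries 2, 0, 0.
Counting signs: 1 positive, 2 zero.
The rank is the number of nonzero pivots: 1.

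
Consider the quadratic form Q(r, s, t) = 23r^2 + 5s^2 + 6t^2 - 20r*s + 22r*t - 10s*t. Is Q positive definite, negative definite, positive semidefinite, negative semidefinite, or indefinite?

The symmetric matrix of Q is A = [[23, -10, 11], [-10, 5, -5], [11, -5, 6]].
Leading principal minors: Δ_1 = 23, Δ_2 = 15, Δ_3 = 10.
All leading principal minors are positive, so by Sylvester's criterion Q is positive definite.

positive definite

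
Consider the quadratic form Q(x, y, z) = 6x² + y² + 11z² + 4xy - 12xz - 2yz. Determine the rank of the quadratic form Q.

3

The symmetric matrix is A = [[6, 2, -6], [2, 1, -1], [-6, -1, 11]].
Applying the same elementary operations to the rows and columns of A produces a congruent diagonal matrix with entries 6, 1/3, 2.
So there are 3 positive pivots.
The rank is the number of nonzero pivots: 3.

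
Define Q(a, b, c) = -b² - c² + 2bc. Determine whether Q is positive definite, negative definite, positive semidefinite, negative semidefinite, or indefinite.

The symmetric matrix is A = [[0, 0, 0], [0, -1, 1], [0, 1, -1]].
Applying the same elementary operations to the rows and columns of A produces a congruent diagonal matrix with entries 0, -1, 0.
So there are 1 negative, 2 zero pivots.
Hence Q is negative semidefinite.

negative semidefinite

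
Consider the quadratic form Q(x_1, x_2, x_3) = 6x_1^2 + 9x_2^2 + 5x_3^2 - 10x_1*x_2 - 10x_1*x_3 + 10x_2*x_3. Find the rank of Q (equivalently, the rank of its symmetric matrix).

The associated matrix is A = [[6, -5, -5], [-5, 9, 5], [-5, 5, 5]].
An LDLᵀ factorisation of A has diagonal entries 6, 29/6, 20/29.
Counting signs: 3 positive.
The rank is the number of nonzero pivots: 3.

3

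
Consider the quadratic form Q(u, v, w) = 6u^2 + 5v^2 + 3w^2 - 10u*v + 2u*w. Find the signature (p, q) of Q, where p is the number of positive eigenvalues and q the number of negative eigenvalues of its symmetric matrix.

(3, 0)

The associated matrix is A = [[6, -5, 1], [-5, 5, 0], [1, 0, 3]].
Congruent diagonalization of A (simultaneous row and column reduction) yields pivots 6, 5/6, 2.
That gives 3 positive pivots.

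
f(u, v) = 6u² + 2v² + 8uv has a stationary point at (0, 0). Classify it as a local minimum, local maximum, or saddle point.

saddle point

The Hessian at the origin is H = [[12, 8], [8, 4]].
det H = 12·4 − (8)² = -16 < 0, so H is indefinite.
Therefore the origin is a saddle point.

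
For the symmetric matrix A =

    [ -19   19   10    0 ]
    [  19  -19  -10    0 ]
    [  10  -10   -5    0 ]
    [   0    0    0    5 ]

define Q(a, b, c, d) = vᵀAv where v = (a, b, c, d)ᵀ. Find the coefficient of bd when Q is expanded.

The coefficient of bd is A[2,4] + A[4,2] = 2·0 = 0.

0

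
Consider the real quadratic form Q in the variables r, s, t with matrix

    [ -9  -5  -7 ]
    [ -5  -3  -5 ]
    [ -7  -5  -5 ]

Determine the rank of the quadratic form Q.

Applying the same elementary operations to the rows and columns of A produces a congruent diagonal matrix with entries -9, -2/9, 6.
That gives 1 positive, 2 negative pivots.
The rank is the number of nonzero pivots: 3.

3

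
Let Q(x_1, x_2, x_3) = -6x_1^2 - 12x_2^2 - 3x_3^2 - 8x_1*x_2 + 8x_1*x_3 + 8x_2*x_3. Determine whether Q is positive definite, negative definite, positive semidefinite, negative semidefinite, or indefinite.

Write A = [[-6, -4, 4], [-4, -12, 4], [4, 4, -3]].
Row-reducing A symmetrically gives the diagonal entries -6, -28/3, -1/7.
That gives 3 negative pivots.
Hence Q is negative definite.

negative definite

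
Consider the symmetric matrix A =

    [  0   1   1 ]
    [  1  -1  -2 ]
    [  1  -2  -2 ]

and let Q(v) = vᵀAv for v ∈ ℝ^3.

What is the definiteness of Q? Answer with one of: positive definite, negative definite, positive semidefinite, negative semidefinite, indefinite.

A is congruent to a diagonal matrix with 2 positive, 1 negative and 0 zero entries, so Q is indefinite.

indefinite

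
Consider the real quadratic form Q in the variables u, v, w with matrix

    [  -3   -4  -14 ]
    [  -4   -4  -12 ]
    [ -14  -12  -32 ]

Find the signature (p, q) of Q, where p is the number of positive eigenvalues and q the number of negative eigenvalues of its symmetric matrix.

Symmetric row and column elimination reduces A to a congruent diagonal form with pivots -3, 4/3, 0.
So there are 1 positive, 1 negative, 1 zero pivots.

(1, 1)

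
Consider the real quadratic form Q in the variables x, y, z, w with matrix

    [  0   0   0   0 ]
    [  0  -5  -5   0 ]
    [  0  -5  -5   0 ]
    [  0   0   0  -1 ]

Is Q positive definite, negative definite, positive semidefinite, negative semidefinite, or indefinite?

Applying the same elementary operations to the rows and columns of A produces a congruent diagonal matrix with entries 0, -5, 0, -1.
So there are 2 negative, 2 zero pivots.
Hence Q is negative semidefinite.

negative semidefinite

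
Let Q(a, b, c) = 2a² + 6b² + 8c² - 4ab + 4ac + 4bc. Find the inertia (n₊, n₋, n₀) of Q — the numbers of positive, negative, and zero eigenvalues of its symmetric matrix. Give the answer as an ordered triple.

(3, 0, 0)

Write A = [[2, -2, 2], [-2, 6, 2], [2, 2, 8]].
Congruent diagonalization of A (simultaneous row and column reduction) yields pivots 2, 4, 2.
So there are 3 positive pivots.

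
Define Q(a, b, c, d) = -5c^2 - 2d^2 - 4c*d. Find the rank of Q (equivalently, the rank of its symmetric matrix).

2

The associated matrix is A = [[0, 0, 0, 0], [0, 0, 0, 0], [0, 0, -5, -2], [0, 0, -2, -2]].
Row-reducing A symmetrically gives the diagonal entries 0, 0, -5, -6/5.
Counting signs: 2 negative, 2 zero.
The rank is the number of nonzero pivots: 2.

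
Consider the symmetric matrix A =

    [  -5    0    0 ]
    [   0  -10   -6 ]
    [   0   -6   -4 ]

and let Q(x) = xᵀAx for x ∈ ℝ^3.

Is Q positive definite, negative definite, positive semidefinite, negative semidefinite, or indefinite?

negative definite

Applying the same elementary operations to the rows and columns of A produces a congruent diagonal matrix with entries -5, -10, -2/5.
So there are 3 negative pivots.
Hence Q is negative definite.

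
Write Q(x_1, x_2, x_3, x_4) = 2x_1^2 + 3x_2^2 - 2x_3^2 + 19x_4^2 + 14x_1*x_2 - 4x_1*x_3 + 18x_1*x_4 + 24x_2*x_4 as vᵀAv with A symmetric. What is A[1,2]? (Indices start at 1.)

The coefficient of x_1·x_2 in Q is 14. For a symmetric A this equals A[1,2] + A[2,1] = 2·A[1,2].
So A[1,2] = 14/2 = 7.

7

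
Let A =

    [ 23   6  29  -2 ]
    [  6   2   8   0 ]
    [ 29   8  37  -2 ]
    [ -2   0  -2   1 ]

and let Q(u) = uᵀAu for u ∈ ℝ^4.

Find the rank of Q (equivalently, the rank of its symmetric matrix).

3

Congruent diagonalization of A (simultaneous row and column reduction) yields pivots 23, 10/23, 0, 1/5.
So there are 3 positive, 1 zero pivots.
The rank is the number of nonzero pivots: 3.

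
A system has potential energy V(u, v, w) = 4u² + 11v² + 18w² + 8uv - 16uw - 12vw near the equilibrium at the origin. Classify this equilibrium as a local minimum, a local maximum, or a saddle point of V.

local minimum

The Hessian at the origin is H = [[8, 8, -16], [8, 22, -12], [-16, -12, 36]].
Congruent diagonalization of H (simultaneous row and column reduction) yields pivots 8, 14, 20/7.
That gives 3 positive pivots.
H is positive definite, so the origin is a strict local minimum.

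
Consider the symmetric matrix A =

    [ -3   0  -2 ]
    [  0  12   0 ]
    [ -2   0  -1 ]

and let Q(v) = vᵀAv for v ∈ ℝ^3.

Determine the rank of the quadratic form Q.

3

An LDLᵀ factorisation of A has diagonal entries -3, 12, 1/3.
So there are 2 positive, 1 negative pivots.
The rank is the number of nonzero pivots: 3.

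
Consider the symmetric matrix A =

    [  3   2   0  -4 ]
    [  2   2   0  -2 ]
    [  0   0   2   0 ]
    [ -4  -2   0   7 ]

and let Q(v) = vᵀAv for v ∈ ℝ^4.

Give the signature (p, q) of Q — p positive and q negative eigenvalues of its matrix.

(4, 0)

Congruent diagonalization of A (simultaneous row and column reduction) yields pivots 3, 2/3, 2, 1.
That gives 4 positive pivots.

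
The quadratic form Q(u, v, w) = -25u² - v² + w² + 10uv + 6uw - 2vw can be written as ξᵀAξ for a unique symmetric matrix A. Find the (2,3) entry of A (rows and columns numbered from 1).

-1

The coefficient of v·w in Q is -2. For a symmetric A this equals A[2,3] + A[3,2] = 2·A[2,3].
So A[2,3] = -2/2 = -1.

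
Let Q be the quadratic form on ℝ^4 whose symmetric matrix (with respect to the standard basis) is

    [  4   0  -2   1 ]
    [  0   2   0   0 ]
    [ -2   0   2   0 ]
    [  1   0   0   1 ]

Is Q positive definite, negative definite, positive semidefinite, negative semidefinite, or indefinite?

positive definite

Applying the same elementary operations to the rows and columns of A produces a congruent diagonal matrix with entries 4, 2, 1, 1/2.
So there are 4 positive pivots.
Hence Q is positive definite.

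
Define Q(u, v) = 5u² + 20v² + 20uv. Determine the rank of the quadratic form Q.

The symmetric matrix is A = [[5, 10], [10, 20]].
Symmetric row and column elimination reduces A to a congruent diagonal form with pivots 5, 0.
That gives 1 positive, 1 zero pivots.
The rank is the number of nonzero pivots: 1.

1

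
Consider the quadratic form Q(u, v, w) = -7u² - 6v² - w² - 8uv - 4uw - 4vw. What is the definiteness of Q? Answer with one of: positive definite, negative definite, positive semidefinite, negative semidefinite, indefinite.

negative definite

The symmetric matrix of Q is A = [[-7, -4, -2], [-4, -6, -2], [-2, -2, -1]].
Leading principal minors: Δ_1 = -7, Δ_2 = 26, Δ_3 = -6.
The signs alternate starting with Δ_1 < 0, so by Sylvester's criterion Q is negative definite.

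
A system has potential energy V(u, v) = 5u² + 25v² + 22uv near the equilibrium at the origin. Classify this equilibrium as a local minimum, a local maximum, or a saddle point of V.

The Hessian at the origin is H = [[10, 22], [22, 50]].
det H = 10·50 − (22)² = 16 > 0 and H[1,1] = 10 > 0, so H is positive definite.
Therefore the origin is a local minimum.

local minimum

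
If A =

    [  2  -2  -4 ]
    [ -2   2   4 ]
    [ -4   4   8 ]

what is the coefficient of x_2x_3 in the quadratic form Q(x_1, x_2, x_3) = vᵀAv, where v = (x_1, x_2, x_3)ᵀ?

The coefficient of x_2x_3 is A[2,3] + A[3,2] = 2·4 = 8.

8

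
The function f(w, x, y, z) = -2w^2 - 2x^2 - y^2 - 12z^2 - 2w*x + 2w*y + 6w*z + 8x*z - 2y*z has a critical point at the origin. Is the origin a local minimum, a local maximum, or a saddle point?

The Hessian at the origin is H = [[-4, -2, 2, 6], [-2, -4, 0, 8], [2, 0, -2, -2], [6, 8, -2, -24]].
Congruent diagonalization of H (simultaneous row and column reduction) yields pivots -4, -3, -2/3, -6.
That gives 4 negative pivots.
H is negative definite, so the origin is a strict local maximum.

local maximum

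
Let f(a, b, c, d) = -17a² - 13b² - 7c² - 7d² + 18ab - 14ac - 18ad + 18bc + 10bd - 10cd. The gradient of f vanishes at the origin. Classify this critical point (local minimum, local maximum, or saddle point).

The Hessian at the origin is H = [[-34, 18, -14, -18], [18, -26, 18, 10], [-14, 18, -14, -10], [-18, 10, -10, -14]].
Congruent diagonalization of H (simultaneous row and column reduction) yields pivots -34, -280/17, -10/7, -4/5.
Counting signs: 4 negative.
H is negative definite, so the origin is a strict local maximum.

local maximum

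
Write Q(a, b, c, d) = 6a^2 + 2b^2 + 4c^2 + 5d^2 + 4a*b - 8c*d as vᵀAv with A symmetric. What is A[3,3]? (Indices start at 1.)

4

The coefficient of c^2 in Q is 4, and that is exactly A[3,3].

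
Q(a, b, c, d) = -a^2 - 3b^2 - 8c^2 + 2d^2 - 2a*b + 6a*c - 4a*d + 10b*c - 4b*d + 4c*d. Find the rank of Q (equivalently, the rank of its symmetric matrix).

The symmetric matrix is A = [[-1, -1, 3, -2], [-1, -3, 5, -2], [3, 5, -8, 2], [-2, -2, 2, 2]].
Symmetric row and column elimination reduces A to a congruent diagonal form with pivots -1, -2, 3, 2/3.
That gives 2 positive, 2 negative pivots.
The rank is the number of nonzero pivots: 4.

4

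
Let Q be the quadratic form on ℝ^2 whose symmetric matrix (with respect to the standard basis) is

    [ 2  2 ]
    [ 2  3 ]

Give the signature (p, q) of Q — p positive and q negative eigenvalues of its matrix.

Row-reducing A symmetrically gives the diagonal entries 2, 1.
Counting signs: 2 positive.

(2, 0)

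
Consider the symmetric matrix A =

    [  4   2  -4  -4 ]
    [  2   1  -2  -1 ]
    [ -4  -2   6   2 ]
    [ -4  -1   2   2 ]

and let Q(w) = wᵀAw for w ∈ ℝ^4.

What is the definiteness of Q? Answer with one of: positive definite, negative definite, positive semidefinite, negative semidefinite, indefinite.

indefinite

A is congruent to a diagonal matrix with 3 positive, 1 negative and 0 zero entries, so Q is indefinite.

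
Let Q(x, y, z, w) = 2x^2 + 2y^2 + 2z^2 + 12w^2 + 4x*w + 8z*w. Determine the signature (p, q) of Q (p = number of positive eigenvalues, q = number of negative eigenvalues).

Write A = [[2, 0, 0, 2], [0, 2, 0, 0], [0, 0, 2, 4], [2, 0, 4, 12]].
Row-reducing A symmetrically gives the diagonal entries 2, 2, 2, 2.
Counting signs: 4 positive.

(4, 0)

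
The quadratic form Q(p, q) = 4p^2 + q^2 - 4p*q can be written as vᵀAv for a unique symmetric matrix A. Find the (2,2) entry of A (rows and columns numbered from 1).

The coefficient of q^2 in Q is 1, and that is exactly A[2,2].

1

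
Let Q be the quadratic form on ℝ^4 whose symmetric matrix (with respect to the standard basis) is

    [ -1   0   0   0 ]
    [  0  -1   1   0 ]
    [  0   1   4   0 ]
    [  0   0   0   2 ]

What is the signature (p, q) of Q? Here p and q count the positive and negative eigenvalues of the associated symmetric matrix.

(2, 2)

Row-reducing A symmetrically gives the diagonal entries -1, -1, 5, 2.
So there are 2 positive, 2 negative pivots.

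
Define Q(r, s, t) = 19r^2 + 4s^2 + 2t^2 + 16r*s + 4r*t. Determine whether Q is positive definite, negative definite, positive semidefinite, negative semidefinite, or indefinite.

The symmetric matrix of Q is A = [[19, 8, 2], [8, 4, 0], [2, 0, 2]].
Leading principal minors: Δ_1 = 19, Δ_2 = 12, Δ_3 = 8.
All leading principal minors are positive, so by Sylvester's criterion Q is positive definite.

positive definite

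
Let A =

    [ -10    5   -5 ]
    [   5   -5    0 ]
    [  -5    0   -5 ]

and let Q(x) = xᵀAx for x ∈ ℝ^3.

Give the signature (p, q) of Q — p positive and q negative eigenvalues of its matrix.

Row-reducing A symmetrically gives the diagonal entries -10, -5/2, 0.
Counting signs: 2 negative, 1 zero.

(0, 2)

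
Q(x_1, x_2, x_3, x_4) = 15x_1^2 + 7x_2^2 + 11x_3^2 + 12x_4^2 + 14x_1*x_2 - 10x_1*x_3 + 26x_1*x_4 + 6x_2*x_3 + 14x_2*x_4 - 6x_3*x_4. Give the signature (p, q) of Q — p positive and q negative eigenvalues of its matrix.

(4, 0)

The symmetric matrix is A = [[15, 7, -5, 13], [7, 7, 3, 7], [-5, 3, 11, -3], [13, 7, -3, 12]].
Row-reducing A symmetrically gives the diagonal entries 15, 56/15, 12/7, 1/2.
That gives 4 positive pivots.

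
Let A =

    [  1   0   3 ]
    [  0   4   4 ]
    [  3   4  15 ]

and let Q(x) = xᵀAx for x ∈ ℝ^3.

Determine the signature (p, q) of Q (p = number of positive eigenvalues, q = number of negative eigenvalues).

(3, 0)

Row-reducing A symmetrically gives the diagonal entries 1, 4, 2.
That gives 3 positive pivots.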